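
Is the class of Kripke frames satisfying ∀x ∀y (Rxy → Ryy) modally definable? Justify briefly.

Yes: it is shift-reflexivity, defined by the T□ schema □(□q → q).
Suppose □(□q→q) is valid. Take Rxy and set V(q)={w : Ryw}. Then at y, □q holds; since □(□q→q) at x, □q→q at y, so q at y, i.e. Ryy.

Definable; □(□q → q) defines it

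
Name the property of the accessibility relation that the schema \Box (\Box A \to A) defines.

This is the T□ axiom.
It corresponds to shift-reflexivity: \forall x \forall y (Rxy \to Ryy).

shift-reflexivity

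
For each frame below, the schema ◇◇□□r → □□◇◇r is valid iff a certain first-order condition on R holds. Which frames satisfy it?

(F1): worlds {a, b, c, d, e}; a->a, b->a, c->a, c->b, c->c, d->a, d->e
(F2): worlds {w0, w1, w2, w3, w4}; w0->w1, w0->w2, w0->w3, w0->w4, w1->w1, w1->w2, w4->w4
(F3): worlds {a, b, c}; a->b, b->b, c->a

(F1), (F3)

This is the axiom for a generalized confluence (Geach) condition; its first-order frame correspondent is ∀x ∀y ∀z ((xR²y ∧ xR²z) → ∃w (yR²w ∧ zR²w)).
(F1): ✓.
(F2): fails — w0R²w1, w0R²w2 but no w with w1R²w and w2R²w.
(F3): ✓.
Valid on: (F1), (F3).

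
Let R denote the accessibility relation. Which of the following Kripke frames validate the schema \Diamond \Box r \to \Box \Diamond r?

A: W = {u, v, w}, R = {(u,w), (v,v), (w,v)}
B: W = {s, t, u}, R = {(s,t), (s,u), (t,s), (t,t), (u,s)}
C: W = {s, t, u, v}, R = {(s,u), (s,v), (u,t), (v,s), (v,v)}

This is the axiom for convergence; its first-order frame correspondent is \forall x \forall y \forall z (Rxy \wedge Rxz \to \exists w (Ryw \wedge Rzw)).
A: satisfies the condition.
B: satisfies the condition.
C: fails — Rsv and Rsu but v and u have no common successor.

A, B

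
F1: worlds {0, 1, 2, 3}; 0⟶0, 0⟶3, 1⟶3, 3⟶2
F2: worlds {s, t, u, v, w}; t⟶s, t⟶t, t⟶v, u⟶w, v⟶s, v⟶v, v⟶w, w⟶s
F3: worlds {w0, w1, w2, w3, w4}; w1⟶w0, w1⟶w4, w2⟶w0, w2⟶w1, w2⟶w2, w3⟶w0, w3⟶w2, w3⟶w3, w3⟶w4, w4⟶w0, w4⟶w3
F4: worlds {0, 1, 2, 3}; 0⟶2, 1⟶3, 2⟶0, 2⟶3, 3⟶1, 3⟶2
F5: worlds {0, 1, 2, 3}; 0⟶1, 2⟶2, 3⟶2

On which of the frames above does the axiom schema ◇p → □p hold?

The schema corresponds to partial functionality: ∀x ∀y ∀z (Rxy ∧ Rxz → y = z).
F1: fails — 0 sees both 0 and 3.
F2: fails — t sees both s and t.
F3: fails — w1 sees both w0 and w4.
F4: fails — 2 sees both 0 and 3.
F5: ✓.

F5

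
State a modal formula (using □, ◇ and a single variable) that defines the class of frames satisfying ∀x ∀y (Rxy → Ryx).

The condition is symmetry. The B schema q → □◇q defines it.
Suppose q→□◇q is valid. Take Rxy and set V(q)={x}. Then q at x, so □◇q at x, so ◇q at y, so some z with Ryz has q; z=x, i.e. Ryx.

q → □◇q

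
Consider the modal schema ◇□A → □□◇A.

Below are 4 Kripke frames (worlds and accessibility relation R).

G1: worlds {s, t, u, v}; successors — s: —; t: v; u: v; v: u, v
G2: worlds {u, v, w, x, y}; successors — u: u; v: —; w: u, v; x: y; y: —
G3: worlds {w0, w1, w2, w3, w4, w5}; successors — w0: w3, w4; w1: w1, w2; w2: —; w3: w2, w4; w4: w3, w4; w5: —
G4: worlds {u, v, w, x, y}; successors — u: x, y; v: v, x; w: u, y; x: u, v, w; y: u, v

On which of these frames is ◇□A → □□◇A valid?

G1

This is the axiom for a generalized confluence (Geach) condition; its first-order frame correspondent is ∀x ∀y ∀z ((xRy ∧ xR²z) → ∃w (yRw ∧ zRw)).
G1: condition met.
G2: fails — wRv, wR²u but no t with vRt and uRt.
G3: fails — w0Rw3, w0R²w2 but no w with w3Rw and w2Rw.
G4: fails — uRx, uR²u but no t with xRt and uRt.
Valid on: G1.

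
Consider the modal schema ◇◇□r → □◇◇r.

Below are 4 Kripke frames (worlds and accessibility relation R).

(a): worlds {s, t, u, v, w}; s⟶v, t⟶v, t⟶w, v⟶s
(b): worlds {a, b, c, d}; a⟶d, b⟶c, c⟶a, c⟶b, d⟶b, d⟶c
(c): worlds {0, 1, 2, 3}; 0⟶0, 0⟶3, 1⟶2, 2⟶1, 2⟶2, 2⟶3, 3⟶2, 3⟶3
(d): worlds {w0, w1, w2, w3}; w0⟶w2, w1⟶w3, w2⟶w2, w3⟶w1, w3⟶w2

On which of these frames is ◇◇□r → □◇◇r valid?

(c), (d)

The schema corresponds to a generalized confluence (Geach) condition: ∀x ∀y ∀z ((xR²y ∧ xRz) → ∃w (yRw ∧ zR²w)).
(a): fails — tR²s, tRw but no w* with sRw* and wR²w*.
(b): fails — dR²a, dRb but no w with aRw and bR²w.
(c): satisfies the condition.
(d): satisfies the condition.
Valid on: (c), (d).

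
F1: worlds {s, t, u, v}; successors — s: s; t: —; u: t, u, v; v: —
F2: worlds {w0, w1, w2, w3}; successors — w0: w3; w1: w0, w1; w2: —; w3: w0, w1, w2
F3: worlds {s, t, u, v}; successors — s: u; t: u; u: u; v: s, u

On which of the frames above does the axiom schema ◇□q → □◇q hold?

F3

This is the axiom for convergence; its first-order frame correspondent is ∀x ∀y ∀z (Rxy ∧ Rxz → ∃w (Ryw ∧ Rzw)).
F1: fails — Ruv and Ruv but v and v have no common successor.
F2: fails — Rw1w1 and Rw1w0 but w1 and w0 have no common successor.
F3: satisfies the condition.
Valid on: F3.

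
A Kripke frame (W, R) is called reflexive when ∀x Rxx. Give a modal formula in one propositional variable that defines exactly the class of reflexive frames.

A defining formula is □p → p (the T axiom).
Suppose □p→p is valid. At any x set V(p)={w : Rxw}. Then □p holds at x, so p holds at x, i.e. Rxx.

□p → p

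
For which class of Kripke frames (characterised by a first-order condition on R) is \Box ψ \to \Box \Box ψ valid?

Suppose □ψ→□□ψ is valid. Take Rxy, Ryz and set V(ψ)={w : Rxw}. Then □ψ at x, so □□ψ at x, so □ψ at y, so ψ at z, i.e. Rxz.
Conversely, any frame satisfying \forall x \forall y \forall z (Rxy \wedge Ryz \to Rxz) validates the schema.
So the correspondent is transitivity.

transitivity: \forall x \forall y \forall z (Rxy \wedge Ryz \to Rxz)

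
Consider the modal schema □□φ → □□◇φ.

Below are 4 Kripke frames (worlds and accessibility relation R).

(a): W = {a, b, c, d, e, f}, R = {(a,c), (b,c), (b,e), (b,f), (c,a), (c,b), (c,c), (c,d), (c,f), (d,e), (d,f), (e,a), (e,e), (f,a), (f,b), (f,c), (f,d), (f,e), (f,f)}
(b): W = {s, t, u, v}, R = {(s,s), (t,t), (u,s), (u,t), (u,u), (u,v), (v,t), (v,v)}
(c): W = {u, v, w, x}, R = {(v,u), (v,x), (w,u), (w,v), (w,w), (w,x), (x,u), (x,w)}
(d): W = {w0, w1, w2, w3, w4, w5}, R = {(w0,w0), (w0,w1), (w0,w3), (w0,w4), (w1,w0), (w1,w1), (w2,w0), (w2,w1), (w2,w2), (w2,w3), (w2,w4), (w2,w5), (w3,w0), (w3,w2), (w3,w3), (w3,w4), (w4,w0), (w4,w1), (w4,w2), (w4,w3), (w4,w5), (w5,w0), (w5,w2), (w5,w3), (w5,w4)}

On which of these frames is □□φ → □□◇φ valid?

(a), (b), (d)

This is the axiom for a generalized confluence (Geach) condition; its first-order frame correspondent is ∀x ∀z (xR²z → ∃w (xR²w ∧ zRw)).
(a): holds.
(b): holds.
(c): fails — vR²u but no t with vR²t and uRt.
(d): holds.
Valid on: (a), (b), (d).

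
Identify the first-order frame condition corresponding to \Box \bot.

Emptiness of R

□⊥ is valid iff no world has any successor (otherwise □⊥ fails at any world with one).
The converse is a direct semantic check.
Frame condition: \forall x \forall y \neg Rxy.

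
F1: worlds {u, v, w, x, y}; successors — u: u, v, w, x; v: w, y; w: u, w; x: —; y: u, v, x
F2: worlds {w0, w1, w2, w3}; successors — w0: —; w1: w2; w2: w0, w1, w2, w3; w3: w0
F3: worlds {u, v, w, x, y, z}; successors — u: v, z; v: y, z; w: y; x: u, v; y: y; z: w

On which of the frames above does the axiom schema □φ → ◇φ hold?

F3

This is the axiom for seriality; its first-order frame correspondent is ∀x ∃y Rxy.
F1: fails — world x has no successor.
F2: fails — world w0 has no successor.
F3: condition met.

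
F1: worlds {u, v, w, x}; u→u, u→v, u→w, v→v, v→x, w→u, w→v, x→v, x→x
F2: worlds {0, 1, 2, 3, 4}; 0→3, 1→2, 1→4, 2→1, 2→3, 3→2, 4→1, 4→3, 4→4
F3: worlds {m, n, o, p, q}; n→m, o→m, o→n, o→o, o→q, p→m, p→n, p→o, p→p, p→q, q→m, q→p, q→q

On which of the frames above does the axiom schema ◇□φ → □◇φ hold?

Frame correspondent (Sahlqvist): ∀x ∀y ∀z (Rxy ∧ Rxz → ∃w (Ryw ∧ Rzw)) — i.e. convergence.
F1: holds.
F2: fails — R43 and R44 but 3 and 4 have no common successor.
F3: fails — Rnm and Rnm but m and m have no common successor.

F1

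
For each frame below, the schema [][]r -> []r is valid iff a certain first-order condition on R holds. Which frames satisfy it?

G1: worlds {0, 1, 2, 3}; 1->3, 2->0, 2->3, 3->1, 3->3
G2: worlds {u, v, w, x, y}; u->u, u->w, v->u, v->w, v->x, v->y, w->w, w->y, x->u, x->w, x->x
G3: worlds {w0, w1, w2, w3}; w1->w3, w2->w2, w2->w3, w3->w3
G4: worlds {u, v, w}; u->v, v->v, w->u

The schema corresponds to density: forall x forall y (Rxy -> exists z (Rxz & Rzy)).
G1: fails — R20 but no z with R2z and Rz0.
G2: condition met.
G3: condition met.
G4: fails — Rwu but no z with Rwz and Rzu.

G2, G3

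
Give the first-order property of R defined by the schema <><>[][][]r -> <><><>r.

forall x forall y (x R^2 y -> exists w (y R^3 w & x R^3 w))

This is a Sahlqvist (Geach-type) schema ◇^2□^3r → □^0◇^3r.
Minimal-valuation argument: fix x; take any y with xR^2y and any z with xR^0z. Set V(r) to the set of worlds R-reachable from y in exactly 3 steps. Then □^3r holds at y, so the antecedent holds at x; validity forces ◇^3r at z, giving a w with zR^3w and yR^3w.
First-order correspondent: forall x forall y (x R^2 y -> exists w (y R^3 w & x R^3 w)).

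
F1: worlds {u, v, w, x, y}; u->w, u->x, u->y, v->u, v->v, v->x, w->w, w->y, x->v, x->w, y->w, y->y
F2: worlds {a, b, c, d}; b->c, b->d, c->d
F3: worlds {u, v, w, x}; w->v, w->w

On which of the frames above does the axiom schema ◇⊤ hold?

F1

This is the axiom for seriality; its first-order frame correspondent is ∀x ∃y Rxy.
F1: condition met.
F2: fails — world a has no successor.
F3: fails — world u has no successor.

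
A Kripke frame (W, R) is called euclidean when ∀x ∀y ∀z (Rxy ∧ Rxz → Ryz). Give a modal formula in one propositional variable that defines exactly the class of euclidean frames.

A defining formula is ◇s → □◇s (the 5 axiom).
Suppose ◇s→□◇s is valid. Take Rxy, Rxz and set V(s)={y}. Then ◇s at x, so □◇s at x, so ◇s at z, so some w with Rzw has s; w=y, i.e. Rzy. By symmetry of the argument, Ryz.

◇s → □◇s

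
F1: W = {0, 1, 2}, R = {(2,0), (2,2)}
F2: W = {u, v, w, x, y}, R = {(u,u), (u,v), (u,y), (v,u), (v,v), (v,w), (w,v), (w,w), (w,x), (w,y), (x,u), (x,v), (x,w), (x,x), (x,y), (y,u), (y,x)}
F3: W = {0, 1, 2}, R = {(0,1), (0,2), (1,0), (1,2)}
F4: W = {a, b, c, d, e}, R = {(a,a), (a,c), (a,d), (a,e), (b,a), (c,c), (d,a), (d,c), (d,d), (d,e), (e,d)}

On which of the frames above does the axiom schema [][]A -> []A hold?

Frame correspondent (Sahlqvist): forall x forall y (Rxy -> exists z (Rxz & Rzy)) — i.e. density.
F1: condition met.
F2: condition met.
F3: fails — R01 but no z with R0z and Rz1.
F4: condition met.

F1, F2, F4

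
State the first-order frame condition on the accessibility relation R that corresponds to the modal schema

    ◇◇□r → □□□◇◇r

∀x ∀y ∀z ((xR²y ∧ xR³z) → ∃w (yRw ∧ zR²w))

This is a Sahlqvist (Geach-type) schema ◇^2□^1r → □^3◇^2r.
Minimal-valuation argument: fix x; take any y with xR^2y and any z with xR^3z. Set V(r) to the set of worlds R-reachable from y in exactly 1 step. Then □^1r holds at y, so the antecedent holds at x; validity forces ◇^2r at z, giving a w with zR^2w and yR^1w.
First-order correspondent: ∀x ∀y ∀z ((xR²y ∧ xR³z) → ∃w (yRw ∧ zR²w)).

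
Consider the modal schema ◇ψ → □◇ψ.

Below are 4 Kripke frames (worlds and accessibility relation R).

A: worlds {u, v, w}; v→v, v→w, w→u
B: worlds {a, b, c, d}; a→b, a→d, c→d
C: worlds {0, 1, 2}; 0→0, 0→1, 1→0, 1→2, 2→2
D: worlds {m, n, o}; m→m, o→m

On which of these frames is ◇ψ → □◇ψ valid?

D

The schema corresponds to the Euclidean property: ∀x ∀y ∀z (Rxy ∧ Rxz → Ryz).
A: fails — Rvw and Rvv but not Rwv.
B: fails — Rad and Rad but not Rdd.
C: fails — R01 and R01 but not R11.
D: satisfies the condition.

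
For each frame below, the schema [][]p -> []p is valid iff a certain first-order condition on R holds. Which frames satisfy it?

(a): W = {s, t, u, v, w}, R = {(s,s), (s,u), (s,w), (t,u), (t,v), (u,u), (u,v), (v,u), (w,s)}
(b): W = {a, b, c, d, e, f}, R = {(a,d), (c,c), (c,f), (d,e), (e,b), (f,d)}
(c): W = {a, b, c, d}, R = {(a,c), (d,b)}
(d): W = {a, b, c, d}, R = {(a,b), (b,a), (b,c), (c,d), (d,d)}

The schema corresponds to density: forall x forall y (Rxy -> exists z (Rxz & Rzy)).
(a): ✓.
(b): fails — Reb but no z with Rez and Rzb.
(c): fails — Rdb but no z with Rdz and Rzb.
(d): fails — Rbc but no z with Rbz and Rzc.
Valid on: (a).

(a)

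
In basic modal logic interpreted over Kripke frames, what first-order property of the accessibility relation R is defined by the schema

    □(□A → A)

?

Suppose □(□A→A) is valid. Take Rxy and set V(A)={w : Ryw}. Then at y, □A holds; since □(□A→A) at x, □A→A at y, so A at y, i.e. Ryy.

shift-reflexivity: ∀x ∀y (Rxy → Ryy)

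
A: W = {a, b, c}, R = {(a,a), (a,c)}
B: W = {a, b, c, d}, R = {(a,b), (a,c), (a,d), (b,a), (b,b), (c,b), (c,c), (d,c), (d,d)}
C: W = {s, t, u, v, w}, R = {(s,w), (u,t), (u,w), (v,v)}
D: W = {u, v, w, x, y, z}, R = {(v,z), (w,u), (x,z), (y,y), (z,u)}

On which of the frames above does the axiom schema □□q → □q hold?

A, B

This is the axiom for density; its first-order frame correspondent is ∀x ∀y (Rxy → ∃z (Rxz ∧ Rzy)).
A: holds.
B: holds.
C: fails — Ruw but no z with Ruz and Rzw.
D: fails — Rwu but no t with Rwt and Rtu.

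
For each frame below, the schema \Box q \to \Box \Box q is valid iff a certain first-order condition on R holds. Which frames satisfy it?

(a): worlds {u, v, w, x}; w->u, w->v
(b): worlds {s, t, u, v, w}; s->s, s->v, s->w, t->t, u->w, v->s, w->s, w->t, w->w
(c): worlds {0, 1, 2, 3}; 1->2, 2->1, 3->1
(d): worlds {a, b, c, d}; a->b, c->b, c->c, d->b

(a), (d)

This is the axiom for transitivity; its first-order frame correspondent is \forall x \forall y \forall z (Rxy \wedge Ryz \to Rxz).
(a): condition met.
(b): fails — Ruw and Rwt but not Rut.
(c): fails — R12 and R21 but not R11.
(d): condition met.
Valid on: (a), (d).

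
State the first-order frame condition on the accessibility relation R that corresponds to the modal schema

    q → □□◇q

This is a Sahlqvist (Geach-type) schema ◇^0□^0q → □^2◇^1q.
Minimal-valuation argument: fix x; take any y with xR^0y and any z with xR^2z. Set V(q) to the set of worlds R-reachable from y in exactly 0 steps. Then □^0q holds at y, so the antecedent holds at x; validity forces ◇^1q at z, giving a w with zR^1w and yR^0w.
First-order correspondent: ∀x ∀z (xR²z → ∃w (x = w ∧ zRw)).

∀x ∀z (xR²z → ∃w (x = w ∧ zRw))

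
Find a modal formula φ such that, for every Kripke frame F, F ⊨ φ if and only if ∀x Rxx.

The condition is reflexivity. The T schema □p → p defines it.
Suppose □p→p is valid. At any x set V(p)={w : Rxw}. Then □p holds at x, so p holds at x, i.e. Rxx.

□p → p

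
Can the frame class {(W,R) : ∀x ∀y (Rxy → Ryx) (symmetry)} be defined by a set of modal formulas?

Definable; p → □◇p defines it

This is a Sahlqvist condition; the B axiom p → □◇p defines it.
Suppose p→□◇p is valid. Take Rxy and set V(p)={x}. Then p at x, so □◇p at x, so ◇p at y, so some z with Ryz has p; z=x, i.e. Ryx.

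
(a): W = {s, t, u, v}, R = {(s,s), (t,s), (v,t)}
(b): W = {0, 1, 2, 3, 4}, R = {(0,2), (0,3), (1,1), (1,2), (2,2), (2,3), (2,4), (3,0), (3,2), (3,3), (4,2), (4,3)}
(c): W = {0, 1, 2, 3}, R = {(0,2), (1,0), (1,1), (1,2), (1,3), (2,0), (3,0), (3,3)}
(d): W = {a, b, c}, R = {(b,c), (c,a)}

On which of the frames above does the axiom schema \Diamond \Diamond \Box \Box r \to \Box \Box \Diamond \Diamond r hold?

(a), (b)

Frame correspondent (Sahlqvist): \forall x \forall y \forall z ((x R^2 y \wedge x R^2 z) \to \exists w (y R^2 w \wedge z R^2 w)) — i.e. a generalized confluence (Geach) condition.
(a): holds.
(b): holds.
(c): fails — 1R²0, 1R²2 but no w with 0R²w and 2R²w.
(d): fails — bR²a, bR²a but no w with aR²w and aR²w.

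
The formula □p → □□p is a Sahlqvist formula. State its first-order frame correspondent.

transitivity

Suppose □p→□□p is valid. Take Rxy, Ryz and set V(p)={w : Rxw}. Then □p at x, so □□p at x, so □p at y, so p at z, i.e. Rxz.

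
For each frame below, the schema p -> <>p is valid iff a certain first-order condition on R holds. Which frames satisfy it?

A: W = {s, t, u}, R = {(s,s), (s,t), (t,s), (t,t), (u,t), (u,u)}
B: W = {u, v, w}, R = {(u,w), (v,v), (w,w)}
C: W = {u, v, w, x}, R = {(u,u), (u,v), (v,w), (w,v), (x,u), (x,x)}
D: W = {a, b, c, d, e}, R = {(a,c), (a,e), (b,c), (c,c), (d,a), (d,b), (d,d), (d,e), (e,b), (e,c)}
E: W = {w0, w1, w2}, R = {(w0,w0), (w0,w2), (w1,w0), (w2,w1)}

The schema corresponds to reflexivity: forall x Rxx.
A: holds.
B: fails — world u does not see itself.
C: fails — world v does not see itself.
D: fails — world a does not see itself.
E: fails — world w1 does not see itself.
Valid on: A.

A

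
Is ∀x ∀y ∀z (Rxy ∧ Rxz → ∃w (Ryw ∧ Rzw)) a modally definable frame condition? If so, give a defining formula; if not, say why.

Yes: it is convergence, defined by the .2 schema ◇□q → □◇q.
Suppose ◇□q→□◇q is valid. Take Rxy, Rxz and set V(q)={w : Ryw}. Then □q at y so ◇□q at x, so □◇q at x, so ◇q at z, giving w with Rzw and Ryw.

Yes — defined by ◇□q → □◇q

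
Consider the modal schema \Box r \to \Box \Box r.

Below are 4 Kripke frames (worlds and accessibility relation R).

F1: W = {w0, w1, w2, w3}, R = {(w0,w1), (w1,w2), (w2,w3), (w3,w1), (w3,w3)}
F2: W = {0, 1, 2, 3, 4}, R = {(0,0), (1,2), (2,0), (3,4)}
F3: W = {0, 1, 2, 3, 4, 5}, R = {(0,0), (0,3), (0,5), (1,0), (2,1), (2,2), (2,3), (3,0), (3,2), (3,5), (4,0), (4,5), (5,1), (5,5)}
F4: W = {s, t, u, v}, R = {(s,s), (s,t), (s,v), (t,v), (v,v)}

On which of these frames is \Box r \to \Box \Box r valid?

The schema corresponds to transitivity: \forall x \forall y \forall z (Rxy \wedge Ryz \to Rxz).
F1: fails — Rw1w2 and Rw2w3 but not Rw1w3.
F2: fails — R12 and R20 but not R10.
F3: fails — R10 and R03 but not R13.
F4: condition met.

F4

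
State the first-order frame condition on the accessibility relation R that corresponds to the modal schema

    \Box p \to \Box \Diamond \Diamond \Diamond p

This is a Sahlqvist (Geach-type) schema ◇^0□^1p → □^1◇^3p.
Minimal-valuation argument: fix x; take any y with xR^0y and any z with xR^1z. Set V(p) to the set of worlds R-reachable from y in exactly 1 step. Then □^1p holds at y, so the antecedent holds at x; validity forces ◇^3p at z, giving a w with zR^3w and yR^1w.
First-order correspondent: \forall x \forall z (xRz \to \exists w (xRw \wedge z R^3 w)).

\forall x \forall z (xRz \to \exists w (xRw \wedge z R^3 w))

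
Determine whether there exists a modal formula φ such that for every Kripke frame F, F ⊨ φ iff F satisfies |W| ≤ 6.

If a class were modally definable it would be closed under disjoint unions (Goldblatt–Thomason).
Any modal formula valid on each of 7 disjoint one-world frames is valid on their disjoint union (validity is preserved under disjoint unions). Each one-world frame has |W|=1≤6, but the union has |W|=7.
Hence having at most 6 worlds is not modally definable.

No — not modally definable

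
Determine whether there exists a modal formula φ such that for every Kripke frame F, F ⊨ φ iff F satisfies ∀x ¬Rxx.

Modal frame validity is preserved under surjective bounded morphisms.
The 5-cycle (worlds 0,1,2,3,4 with 0→1→2→3→4→0) is irreflexive, and the map sending every world to a single reflexive point • is a surjective bounded morphism (forth: every edge maps to (•,•); back: every world has a successor). So any modal formula valid on the 5-cycle is also valid on the reflexive point, which is not irreflexive.
So the class is not modally definable.

No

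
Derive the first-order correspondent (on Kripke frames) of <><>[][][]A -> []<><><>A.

This is a Sahlqvist (Geach-type) schema ◇^2□^3A → □^1◇^3A.
First-order correspondent: forall x forall y forall z ((x R^2 y & xRz) -> exists w (y R^3 w & z R^3 w)).

forall x forall y forall z ((x R^2 y & xRz) -> exists w (y R^3 w & z R^3 w))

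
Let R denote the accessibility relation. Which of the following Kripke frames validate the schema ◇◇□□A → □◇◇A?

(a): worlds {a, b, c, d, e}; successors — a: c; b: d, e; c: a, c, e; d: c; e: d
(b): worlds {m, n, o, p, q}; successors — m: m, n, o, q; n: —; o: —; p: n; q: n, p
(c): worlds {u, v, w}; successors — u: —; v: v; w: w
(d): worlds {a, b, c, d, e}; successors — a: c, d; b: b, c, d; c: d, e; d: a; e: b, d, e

(a), (c), (d)

The schema corresponds to a generalized confluence (Geach) condition: ∀x ∀y ∀z ((xR²y ∧ xRz) → ∃w (yR²w ∧ zR²w)).
(a): holds.
(b): fails — mR²m, mRn but no w with mR²w and nR²w.
(c): holds.
(d): holds.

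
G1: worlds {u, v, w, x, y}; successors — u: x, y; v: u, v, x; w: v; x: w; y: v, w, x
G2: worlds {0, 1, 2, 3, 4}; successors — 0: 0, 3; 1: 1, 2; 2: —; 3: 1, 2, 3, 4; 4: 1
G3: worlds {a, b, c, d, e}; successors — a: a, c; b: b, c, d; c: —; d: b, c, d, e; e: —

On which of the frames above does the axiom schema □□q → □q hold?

G2, G3

The schema corresponds to density: ∀x ∀y (Rxy → ∃z (Rxz ∧ Rzy)).
G1: fails — Rxw but no z with Rxz and Rzw.
G2: holds.
G3: holds.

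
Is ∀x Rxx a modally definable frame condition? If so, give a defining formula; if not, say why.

Yes: it is reflexivity, defined by the T schema □r → r.
Suppose □r→r is valid. At any x set V(r)={w : Rxw}. Then □r holds at x, so r holds at x, i.e. Rxx.

Definable; □r → r defines it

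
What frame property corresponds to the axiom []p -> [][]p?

transitivity

Suppose □p→□□p is valid. Take Rxy, Ryz and set V(p)={w : Rxw}. Then □p at x, so □□p at x, so □p at y, so p at z, i.e. Rxz.
The converse is a direct semantic check.
So the correspondent is transitivity.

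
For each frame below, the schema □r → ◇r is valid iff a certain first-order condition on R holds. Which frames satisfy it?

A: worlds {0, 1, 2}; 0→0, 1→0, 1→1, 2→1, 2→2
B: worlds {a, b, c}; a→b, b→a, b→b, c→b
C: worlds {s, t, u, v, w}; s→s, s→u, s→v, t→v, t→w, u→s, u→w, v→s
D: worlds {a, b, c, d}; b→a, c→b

The schema corresponds to seriality: ∀x ∃y Rxy.
A: holds.
B: holds.
C: fails — world w has no successor.
D: fails — world a has no successor.

A, B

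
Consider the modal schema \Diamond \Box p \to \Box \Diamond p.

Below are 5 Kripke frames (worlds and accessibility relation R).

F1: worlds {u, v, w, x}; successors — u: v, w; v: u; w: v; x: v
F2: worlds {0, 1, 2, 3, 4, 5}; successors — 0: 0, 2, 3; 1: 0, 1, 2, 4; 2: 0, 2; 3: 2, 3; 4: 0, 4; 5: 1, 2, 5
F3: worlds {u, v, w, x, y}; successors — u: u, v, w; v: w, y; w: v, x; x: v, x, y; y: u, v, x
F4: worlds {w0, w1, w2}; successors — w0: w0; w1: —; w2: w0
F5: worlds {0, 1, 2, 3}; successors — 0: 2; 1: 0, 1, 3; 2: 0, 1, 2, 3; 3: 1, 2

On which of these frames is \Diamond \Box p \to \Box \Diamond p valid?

F2, F4

This is the axiom for convergence; its first-order frame correspondent is \forall x \forall y \forall z (Rxy \wedge Rxz \to \exists w (Ryw \wedge Rzw)).
F1: fails — Ruv and Ruw but v and w have no common successor.
F2: satisfies the condition.
F3: fails — Ruv and Ruw but v and w have no common successor.
F4: satisfies the condition.
F5: fails — R10 and R11 but 0 and 1 have no common successor.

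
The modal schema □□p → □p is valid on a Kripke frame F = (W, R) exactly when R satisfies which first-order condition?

Suppose □□p→□p is valid. Take Rxy and set V(p)={w : xR²w}. Then □□p at x, so □p at x, so p at y, i.e. ∃z(Rxz∧Rzy).

density: ∀x ∀y (Rxy → ∃z (Rxz ∧ Rzy))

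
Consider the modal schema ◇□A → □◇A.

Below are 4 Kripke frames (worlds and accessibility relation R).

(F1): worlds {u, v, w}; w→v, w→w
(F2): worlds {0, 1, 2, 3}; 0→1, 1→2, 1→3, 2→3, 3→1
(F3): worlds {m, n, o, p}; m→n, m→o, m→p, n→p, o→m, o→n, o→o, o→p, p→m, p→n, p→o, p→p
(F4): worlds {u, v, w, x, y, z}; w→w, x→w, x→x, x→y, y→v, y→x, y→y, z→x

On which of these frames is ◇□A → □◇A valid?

(F3)

Frame correspondent (Sahlqvist): ∀x ∀y ∀z (Rxy ∧ Rxz → ∃w (Ryw ∧ Rzw)) — i.e. convergence.
(F1): fails — Rww and Rwv but w and v have no common successor.
(F2): fails — R12 and R13 but 2 and 3 have no common successor.
(F3): ✓.
(F4): fails — Rxw and Rxy but w and y have no common successor.
Valid on: (F3).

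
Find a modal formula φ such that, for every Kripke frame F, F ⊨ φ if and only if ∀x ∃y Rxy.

This is seriality; the standard corresponding axiom is D: □s → ◇s.
Suppose □s→◇s is valid. At any x set V(s)=W. Then □s at x, so ◇s at x, so x has a successor.

□s → ◇s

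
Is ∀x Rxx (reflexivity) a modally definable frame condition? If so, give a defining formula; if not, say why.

This is a Sahlqvist condition; the T axiom □r → r defines it.
Suppose □r→r is valid. At any x set V(r)={w : Rxw}. Then □r holds at x, so r holds at x, i.e. Rxx.

Yes, by □r → r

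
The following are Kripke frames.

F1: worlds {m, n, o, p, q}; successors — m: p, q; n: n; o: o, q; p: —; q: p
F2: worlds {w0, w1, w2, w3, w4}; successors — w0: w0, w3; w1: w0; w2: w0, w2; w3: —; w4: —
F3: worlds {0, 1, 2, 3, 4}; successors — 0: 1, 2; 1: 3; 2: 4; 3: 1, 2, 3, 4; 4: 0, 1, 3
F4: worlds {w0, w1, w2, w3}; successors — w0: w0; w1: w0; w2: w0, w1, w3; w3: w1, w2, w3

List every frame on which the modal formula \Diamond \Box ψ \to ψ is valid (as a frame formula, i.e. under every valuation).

none

Frame correspondent (Sahlqvist): \forall x \forall y (Rxy \to Ryx) — i.e. symmetry.
F1: fails — Rqp but not Rpq.
F2: fails — Rw1w0 but not Rw0w1.
F3: fails — R32 but not R23.
F4: fails — Rw1w0 but not Rw0w1.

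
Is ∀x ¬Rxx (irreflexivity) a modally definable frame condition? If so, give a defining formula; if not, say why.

No — not modally definable

If a class were modally definable it would be closed under surjective bounded morphisms (Goldblatt–Thomason).
The 4-cycle (worlds 0,1,2,3 with 0→1→2→3→0) is irreflexive, and the map sending every world to a single reflexive point • is a surjective bounded morphism (forth: every edge maps to (•,•); back: every world has a successor). So any modal formula valid on the 4-cycle is also valid on the reflexive point, which is not irreflexive.
So no modal formula (or set of formulas) defines exactly the irreflexive frames.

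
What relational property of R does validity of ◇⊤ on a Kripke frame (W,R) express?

◇⊤ holds at w iff w has a successor, so frame-validity of ◇⊤ is exactly seriality. Equivalently via □A → ◇A:
Suppose □A→◇A is valid. At any x set V(A)=W. Then □A at x, so ◇A at x, so x has a successor.

seriality: ∀x ∃y Rxy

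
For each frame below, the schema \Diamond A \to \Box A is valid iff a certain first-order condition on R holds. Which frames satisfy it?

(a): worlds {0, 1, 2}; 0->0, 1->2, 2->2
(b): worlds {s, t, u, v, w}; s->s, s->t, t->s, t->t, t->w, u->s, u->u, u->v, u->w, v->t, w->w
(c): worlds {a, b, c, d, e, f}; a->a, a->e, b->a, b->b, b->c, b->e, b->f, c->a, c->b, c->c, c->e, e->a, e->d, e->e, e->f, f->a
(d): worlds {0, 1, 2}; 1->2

This is the axiom for partial functionality; its first-order frame correspondent is \forall x \forall y \forall z (Rxy \wedge Rxz \to y = z).
(a): condition met.
(b): fails — s sees both s and t.
(c): fails — a sees both a and e.
(d): condition met.

(a), (d)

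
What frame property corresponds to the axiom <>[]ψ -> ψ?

Symmetry

Equivalently (dual form): ψ → □◇ψ.
Suppose ψ→□◇ψ is valid. Take Rxy and set V(ψ)={x}. Then ψ at x, so □◇ψ at x, so ◇ψ at y, so some z with Ryz has ψ; z=x, i.e. Ryx.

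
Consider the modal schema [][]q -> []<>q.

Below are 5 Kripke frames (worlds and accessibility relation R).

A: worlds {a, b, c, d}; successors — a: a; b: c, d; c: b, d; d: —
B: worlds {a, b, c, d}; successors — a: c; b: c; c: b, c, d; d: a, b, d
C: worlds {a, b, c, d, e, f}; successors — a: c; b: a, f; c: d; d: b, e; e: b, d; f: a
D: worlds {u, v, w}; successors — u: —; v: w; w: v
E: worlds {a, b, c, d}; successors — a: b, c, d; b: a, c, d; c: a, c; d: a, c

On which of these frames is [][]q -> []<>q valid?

Frame correspondent (Sahlqvist): forall x forall z (xRz -> exists w (x R^2 w & zRw)) — i.e. a generalized confluence (Geach) condition.
A: fails — bRd but no w with bR²w and dRw.
B: satisfies the condition.
C: satisfies the condition.
D: satisfies the condition.
E: satisfies the condition.

B, C, D, E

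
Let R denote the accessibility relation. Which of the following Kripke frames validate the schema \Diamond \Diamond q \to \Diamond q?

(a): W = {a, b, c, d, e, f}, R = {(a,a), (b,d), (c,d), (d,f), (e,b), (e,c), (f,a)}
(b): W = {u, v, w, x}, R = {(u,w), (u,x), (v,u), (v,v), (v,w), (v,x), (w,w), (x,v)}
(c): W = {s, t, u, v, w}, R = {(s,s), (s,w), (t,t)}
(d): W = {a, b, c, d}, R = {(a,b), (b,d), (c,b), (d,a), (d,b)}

The schema corresponds to transitivity: \forall x \forall y \forall z (Rxy \wedge Ryz \to Rxz).
(a): fails — Reb and Rbd but not Red.
(b): fails — Rux and Rxv but not Ruv.
(c): holds.
(d): fails — Rab and Rbd but not Rad.

(c)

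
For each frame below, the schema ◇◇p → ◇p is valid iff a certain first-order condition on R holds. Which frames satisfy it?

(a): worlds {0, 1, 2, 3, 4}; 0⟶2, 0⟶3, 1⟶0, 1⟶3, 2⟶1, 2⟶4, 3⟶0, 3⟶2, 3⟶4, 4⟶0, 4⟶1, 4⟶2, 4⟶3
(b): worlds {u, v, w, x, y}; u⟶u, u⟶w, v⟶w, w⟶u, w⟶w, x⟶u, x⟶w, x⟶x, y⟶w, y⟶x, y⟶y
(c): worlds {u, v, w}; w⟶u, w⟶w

(c)

This is the axiom for transitivity; its first-order frame correspondent is ∀x ∀y ∀z (Rxy ∧ Ryz → Rxz).
(a): fails — R10 and R02 but not R12.
(b): fails — Ryx and Rxu but not Ryu.
(c): holds.
Valid on: (c).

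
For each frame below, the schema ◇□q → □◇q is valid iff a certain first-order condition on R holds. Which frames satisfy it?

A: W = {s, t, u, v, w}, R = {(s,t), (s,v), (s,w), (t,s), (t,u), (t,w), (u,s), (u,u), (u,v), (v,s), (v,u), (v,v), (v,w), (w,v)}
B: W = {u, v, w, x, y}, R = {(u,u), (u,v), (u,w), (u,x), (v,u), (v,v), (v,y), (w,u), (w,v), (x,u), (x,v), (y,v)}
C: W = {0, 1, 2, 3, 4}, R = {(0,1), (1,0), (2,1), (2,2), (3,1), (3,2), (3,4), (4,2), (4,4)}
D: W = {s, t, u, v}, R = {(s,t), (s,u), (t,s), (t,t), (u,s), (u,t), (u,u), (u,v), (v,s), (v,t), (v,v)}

B, D

Frame correspondent (Sahlqvist): ∀x ∀y ∀z (Rxy ∧ Rxz → ∃w (Ryw ∧ Rzw)) — i.e. convergence.
A: fails — Rsw and Rst but w and t have no common successor.
B: condition met.
C: fails — R22 and R21 but 2 and 1 have no common successor.
D: condition met.
Valid on: B, D.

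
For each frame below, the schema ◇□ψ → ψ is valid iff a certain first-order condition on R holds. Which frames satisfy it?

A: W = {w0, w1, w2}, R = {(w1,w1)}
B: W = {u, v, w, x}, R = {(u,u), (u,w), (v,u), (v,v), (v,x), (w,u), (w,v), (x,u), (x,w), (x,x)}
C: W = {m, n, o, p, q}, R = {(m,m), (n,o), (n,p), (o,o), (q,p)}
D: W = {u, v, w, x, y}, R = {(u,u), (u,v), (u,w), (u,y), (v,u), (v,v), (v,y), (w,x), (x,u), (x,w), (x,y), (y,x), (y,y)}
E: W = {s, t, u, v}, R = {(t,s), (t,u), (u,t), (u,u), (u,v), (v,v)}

A

The schema corresponds to symmetry: ∀x ∀y (Rxy → Ryx).
A: condition met.
B: fails — Rxw but not Rwx.
C: fails — Rno but not Ron.
D: fails — Ruw but not Rwu.
E: fails — Ruv but not Rvu.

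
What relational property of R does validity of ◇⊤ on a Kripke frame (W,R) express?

seriality

◇⊤ holds at w iff w has a successor, so frame-validity of ◇⊤ is exactly seriality. Equivalently via □q → ◇q:
Suppose □q→◇q is valid. At any x set V(q)=W. Then □q at x, so ◇q at x, so x has a successor.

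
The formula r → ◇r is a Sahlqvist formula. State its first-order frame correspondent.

This schema is equivalent to the T axiom □r → r.
It corresponds to reflexivity: ∀x Rxx.

reflexivity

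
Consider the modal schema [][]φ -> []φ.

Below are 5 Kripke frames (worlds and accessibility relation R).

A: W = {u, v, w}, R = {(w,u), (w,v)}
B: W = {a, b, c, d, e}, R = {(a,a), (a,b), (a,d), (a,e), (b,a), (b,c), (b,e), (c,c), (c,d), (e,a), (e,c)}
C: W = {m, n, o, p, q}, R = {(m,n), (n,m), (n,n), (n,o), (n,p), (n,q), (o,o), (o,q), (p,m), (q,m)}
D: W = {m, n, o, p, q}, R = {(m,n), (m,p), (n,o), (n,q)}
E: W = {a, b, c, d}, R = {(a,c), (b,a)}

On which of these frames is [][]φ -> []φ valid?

B

The schema corresponds to density: forall x forall y (Rxy -> exists z (Rxz & Rzy)).
A: fails — Rwu but no z with Rwz and Rzu.
B: ✓.
C: fails — Rpm but no z with Rpz and Rzm.
D: fails — Rno but no z with Rnz and Rzo.
E: fails — Rac but no z with Raz and Rzc.
Valid on: B.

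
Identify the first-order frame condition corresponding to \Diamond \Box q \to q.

Symmetry

Equivalently (dual form): q → □◇q.
Suppose q→□◇q is valid. Take Rxy and set V(q)={x}. Then q at x, so □◇q at x, so ◇q at y, so some z with Ryz has q; z=x, i.e. Ryx.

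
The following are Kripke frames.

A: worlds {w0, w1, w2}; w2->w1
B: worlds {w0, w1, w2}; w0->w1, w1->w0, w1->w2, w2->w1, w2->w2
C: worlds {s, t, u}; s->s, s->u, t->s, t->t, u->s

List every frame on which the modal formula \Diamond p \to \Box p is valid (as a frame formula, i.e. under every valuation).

A

This is the axiom for partial functionality; its first-order frame correspondent is \forall x \forall y \forall z (Rxy \wedge Rxz \to y = z).
A: holds.
B: fails — w1 sees both w0 and w2.
C: fails — s sees both s and u.
Valid on: A.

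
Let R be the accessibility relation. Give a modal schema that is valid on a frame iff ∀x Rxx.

The condition is reflexivity. The T schema □q → q defines it.

□q → q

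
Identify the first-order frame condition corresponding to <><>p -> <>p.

transitivity

Replacing p by ¬p and contraposing gives the equivalent schema □p → □□p.
Suppose □p→□□p is valid. Take Rxy, Ryz and set V(p)={w : Rxw}. Then □p at x, so □□p at x, so □p at y, so p at z, i.e. Rxz.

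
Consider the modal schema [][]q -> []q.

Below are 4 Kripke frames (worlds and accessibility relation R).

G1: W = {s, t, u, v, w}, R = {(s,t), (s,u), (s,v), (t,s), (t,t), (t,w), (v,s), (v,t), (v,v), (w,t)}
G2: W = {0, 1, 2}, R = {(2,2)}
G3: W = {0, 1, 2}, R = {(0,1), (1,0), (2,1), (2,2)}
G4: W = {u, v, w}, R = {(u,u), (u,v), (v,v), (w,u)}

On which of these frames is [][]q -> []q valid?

This is the axiom for density; its first-order frame correspondent is forall x forall y (Rxy -> exists z (Rxz & Rzy)).
G1: fails — Rsu but no z with Rsz and Rzu.
G2: condition met.
G3: fails — R01 but no z with R0z and Rz1.
G4: condition met.
Valid on: G2, G4.

G2, G4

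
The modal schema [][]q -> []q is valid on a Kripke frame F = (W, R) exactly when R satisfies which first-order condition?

This is the C4 axiom.
Its frame correspondent is density — forall x forall y (Rxy -> exists z (Rxz & Rzy)).

Density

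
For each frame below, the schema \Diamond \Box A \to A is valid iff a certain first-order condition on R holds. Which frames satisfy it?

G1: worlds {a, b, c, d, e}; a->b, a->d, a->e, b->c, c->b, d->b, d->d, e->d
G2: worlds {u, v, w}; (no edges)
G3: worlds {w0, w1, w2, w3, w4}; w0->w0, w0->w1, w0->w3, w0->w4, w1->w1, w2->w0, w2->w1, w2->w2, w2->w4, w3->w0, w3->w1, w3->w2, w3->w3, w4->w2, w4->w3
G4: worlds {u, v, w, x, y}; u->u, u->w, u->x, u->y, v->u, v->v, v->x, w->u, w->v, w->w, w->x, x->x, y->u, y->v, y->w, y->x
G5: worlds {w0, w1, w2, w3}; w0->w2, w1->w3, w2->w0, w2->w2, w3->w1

G2, G5

The schema corresponds to symmetry: \forall x \forall y (Rxy \to Ryx).
G1: fails — Rab but not Rba.
G2: holds.
G3: fails — Rw0w4 but not Rw4w0.
G4: fails — Ryx but not Rxy.
G5: holds.
Valid on: G2, G5.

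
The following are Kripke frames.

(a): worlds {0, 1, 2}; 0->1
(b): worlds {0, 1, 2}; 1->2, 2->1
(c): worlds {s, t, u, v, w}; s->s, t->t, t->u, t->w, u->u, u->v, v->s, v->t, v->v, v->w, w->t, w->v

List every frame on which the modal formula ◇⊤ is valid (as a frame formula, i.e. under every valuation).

Frame correspondent (Sahlqvist): ∀x ∃y Rxy — i.e. seriality.
(a): fails — world 1 has no successor.
(b): fails — world 0 has no successor.
(c): condition met.

(c)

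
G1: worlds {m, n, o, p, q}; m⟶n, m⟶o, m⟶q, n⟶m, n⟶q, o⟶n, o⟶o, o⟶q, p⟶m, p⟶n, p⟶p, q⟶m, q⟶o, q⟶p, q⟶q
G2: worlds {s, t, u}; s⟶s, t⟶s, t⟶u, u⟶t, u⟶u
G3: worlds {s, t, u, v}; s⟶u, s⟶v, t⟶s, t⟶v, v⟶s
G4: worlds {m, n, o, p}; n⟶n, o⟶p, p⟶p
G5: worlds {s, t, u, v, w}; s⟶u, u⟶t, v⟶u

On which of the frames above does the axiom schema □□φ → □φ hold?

This is the axiom for density; its first-order frame correspondent is ∀x ∀y (Rxy → ∃z (Rxz ∧ Rzy)).
G1: satisfies the condition.
G2: satisfies the condition.
G3: fails — Rvs but no z with Rvz and Rzs.
G4: satisfies the condition.
G5: fails — Rsu but no z with Rsz and Rzu.
Valid on: G1, G2, G4.

G1, G2, G4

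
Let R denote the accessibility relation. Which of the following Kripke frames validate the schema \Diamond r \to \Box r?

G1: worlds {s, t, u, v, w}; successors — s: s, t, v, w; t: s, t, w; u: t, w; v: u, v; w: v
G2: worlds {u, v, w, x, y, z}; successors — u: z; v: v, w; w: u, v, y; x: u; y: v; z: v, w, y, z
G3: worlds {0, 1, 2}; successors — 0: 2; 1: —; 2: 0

G3

Frame correspondent (Sahlqvist): \forall x \forall y \forall z (Rxy \wedge Rxz \to y = z) — i.e. partial functionality.
G1: fails — s sees both s and t.
G2: fails — v sees both v and w.
G3: condition met.
Valid on: G3.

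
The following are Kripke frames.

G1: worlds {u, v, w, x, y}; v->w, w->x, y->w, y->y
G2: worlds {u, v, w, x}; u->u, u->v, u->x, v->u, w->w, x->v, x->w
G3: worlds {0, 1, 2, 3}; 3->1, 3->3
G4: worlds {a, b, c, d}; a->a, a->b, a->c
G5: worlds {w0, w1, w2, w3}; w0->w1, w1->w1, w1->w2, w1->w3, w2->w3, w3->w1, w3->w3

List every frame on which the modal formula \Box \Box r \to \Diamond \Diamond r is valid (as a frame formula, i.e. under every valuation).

Frame correspondent (Sahlqvist): \forall x \exists w (x R^2 w \wedge x R^2 w) — i.e. a generalized confluence (Geach) condition.
G1: fails — at u but no t with uR²t and uR²t.
G2: satisfies the condition.
G3: fails — at 0 but no w with 0R²w and 0R²w.
G4: fails — at b but no w with bR²w and bR²w.
G5: satisfies the condition.
Valid on: G2, G5.

G2, G5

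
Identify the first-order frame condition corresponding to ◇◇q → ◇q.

Replacing q by ¬q and contraposing gives the equivalent schema □q → □□q.
Suppose □q→□□q is valid. Take Rxy, Ryz and set V(q)={w : Rxw}. Then □q at x, so □□q at x, so □q at y, so q at z, i.e. Rxz.
The converse is a direct semantic check.
Frame condition: ∀x ∀y ∀z (Rxy ∧ Ryz → Rxz).

Transitivity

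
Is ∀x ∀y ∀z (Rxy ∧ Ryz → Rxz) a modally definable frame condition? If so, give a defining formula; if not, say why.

The condition is transitivity. A defining modal formula is □q → □□q.
Suppose □q→□□q is valid. Take Rxy, Ryz and set V(q)={w : Rxw}. Then □q at x, so □□q at x, so □q at y, so q at z, i.e. Rxz.

Definable; □q → □□q defines it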